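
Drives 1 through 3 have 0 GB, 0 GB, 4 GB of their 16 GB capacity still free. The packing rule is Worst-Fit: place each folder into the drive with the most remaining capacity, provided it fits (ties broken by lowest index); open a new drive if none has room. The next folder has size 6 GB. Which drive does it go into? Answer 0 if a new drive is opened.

0

No drive has ≥ 6 GB free, so a new drive is opened.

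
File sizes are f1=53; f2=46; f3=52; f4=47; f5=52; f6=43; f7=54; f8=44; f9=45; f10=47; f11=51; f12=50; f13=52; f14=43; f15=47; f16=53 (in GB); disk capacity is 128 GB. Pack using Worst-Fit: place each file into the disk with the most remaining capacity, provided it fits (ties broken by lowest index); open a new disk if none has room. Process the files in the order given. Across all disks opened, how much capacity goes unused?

245

f1 (53 GB) → disk 1 (remaining 75 GB)
f2 (46 GB) → disk 1 (remaining 29 GB)
f3 (52 GB) → disk 2 (remaining 76 GB)
f4 (47 GB) → disk 2 (remaining 29 GB)
f5 (52 GB) → disk 3 (remaining 76 GB)
f6 (43 GB) → disk 3 (remaining 33 GB)
f7 (54 GB) → disk 4 (remaining 74 GB)
f8 (44 GB) → disk 4 (remaining 30 GB)
f9 (45 GB) → disk 5 (remaining 83 GB)
f10 (47 GB) → disk 5 (remaining 36 GB)
f11 (51 GB) → disk 6 (remaining 77 GB)
f12 (50 GB) → disk 6 (remaining 27 GB)
f13 (52 GB) → disk 7 (remaining 76 GB)
f14 (43 GB) → disk 7 (remaining 33 GB)
f15 (47 GB) → disk 8 (remaining 81 GB)
f16 (53 GB) → disk 8 (remaining 28 GB)
8 disks × 128 GB = 1024 GB; used 779 GB; unused 245 GB.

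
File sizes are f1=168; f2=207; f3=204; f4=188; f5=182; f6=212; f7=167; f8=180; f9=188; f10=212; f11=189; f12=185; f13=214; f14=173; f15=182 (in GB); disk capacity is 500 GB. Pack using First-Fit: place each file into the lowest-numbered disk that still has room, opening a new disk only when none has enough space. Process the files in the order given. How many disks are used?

8 disks

disk 1: place f1 (168 GB), 332 GB left
disk 1: place f2 (207 GB), 125 GB left
disk 2: place f3 (204 GB), 296 GB left
disk 2: place f4 (188 GB), 108 GB left
disk 3: place f5 (182 GB), 318 GB left
disk 3: place f6 (212 GB), 106 GB left
disk 4: place f7 (167 GB), 333 GB left
disk 4: place f8 (180 GB), 153 GB left
disk 5: place f9 (188 GB), 312 GB left
disk 5: place f10 (212 GB), 100 GB left
disk 6: place f11 (189 GB), 311 GB left
disk 6: place f12 (185 GB), 126 GB left
disk 7: place f13 (214 GB), 286 GB left
disk 7: place f14 (173 GB), 113 GB left
disk 8: place f15 (182 GB), 318 GB left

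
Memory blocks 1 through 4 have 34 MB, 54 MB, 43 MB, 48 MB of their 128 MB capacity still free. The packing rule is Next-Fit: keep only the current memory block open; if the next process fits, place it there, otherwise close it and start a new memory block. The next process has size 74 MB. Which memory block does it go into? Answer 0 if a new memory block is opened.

0

Next-Fit only looks at memory block 4, which has 48 MB free.
74 MB does not fit, so a new memory block is opened.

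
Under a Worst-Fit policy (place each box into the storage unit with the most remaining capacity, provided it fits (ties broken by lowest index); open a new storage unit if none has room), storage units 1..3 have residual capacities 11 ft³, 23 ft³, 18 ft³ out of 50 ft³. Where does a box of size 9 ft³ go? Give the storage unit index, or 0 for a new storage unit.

2

Storage units with room: storage unit 1 (11 ft³), storage unit 2 (23 ft³), storage unit 3 (18 ft³).
Most room is storage unit 2 with 23 ft³ free.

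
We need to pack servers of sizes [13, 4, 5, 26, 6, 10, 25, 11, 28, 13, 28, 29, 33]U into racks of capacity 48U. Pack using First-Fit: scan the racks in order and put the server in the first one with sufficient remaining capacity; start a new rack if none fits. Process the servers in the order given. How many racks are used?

rack 1: place 13U, 35U left
rack 1: place 4U, 31U left
rack 1: place 5U, 26U left
rack 1: place 26U, 0U left
rack 2: place 6U, 42U left
rack 2: place 10U, 32U left
rack 2: place 25U, 7U left
rack 3: place 11U, 37U left
rack 3: place 28U, 9U left
rack 4: place 13U, 35U left
rack 4: place 28U, 7U left
rack 5: place 29U, 19U left
rack 6: place 33U, 15U left
Final racks: [13,4,5,26] [6,10,25] [11,28] [13,28] [29] [33].

6 racks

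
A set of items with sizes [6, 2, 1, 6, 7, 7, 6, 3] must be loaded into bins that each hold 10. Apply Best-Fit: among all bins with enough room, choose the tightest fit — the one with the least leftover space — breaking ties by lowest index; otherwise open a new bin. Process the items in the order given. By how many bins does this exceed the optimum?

0

Best-Fit: [6,2,1] [6] [7,3] [7] [6] → 5 bins.
5 items exceed 5 (half the capacity), and no two of those can share a bin, so at least 5 bins are needed.
So 5 is already optimal.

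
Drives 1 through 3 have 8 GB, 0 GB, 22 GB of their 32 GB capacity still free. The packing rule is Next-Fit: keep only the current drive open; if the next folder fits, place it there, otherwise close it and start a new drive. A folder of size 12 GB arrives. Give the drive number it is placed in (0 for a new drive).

Next-Fit only looks at drive 3, which has 22 GB free.
12 GB fits there.

3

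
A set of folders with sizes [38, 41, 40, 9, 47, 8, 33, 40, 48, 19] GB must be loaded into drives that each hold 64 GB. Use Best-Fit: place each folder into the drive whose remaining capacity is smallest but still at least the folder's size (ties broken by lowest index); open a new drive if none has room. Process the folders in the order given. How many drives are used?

38 GB → drive 1 (remaining 26 GB)
41 GB → drive 2 (remaining 23 GB)
40 GB → drive 3 (remaining 24 GB)
9 GB → drive 2 (remaining 14 GB)
47 GB → drive 4 (remaining 17 GB)
8 GB → drive 2 (remaining 6 GB)
33 GB → drive 5 (remaining 31 GB)
40 GB → drive 6 (remaining 24 GB)
48 GB → drive 7 (remaining 16 GB)
19 GB → drive 3 (remaining 5 GB)

7 drives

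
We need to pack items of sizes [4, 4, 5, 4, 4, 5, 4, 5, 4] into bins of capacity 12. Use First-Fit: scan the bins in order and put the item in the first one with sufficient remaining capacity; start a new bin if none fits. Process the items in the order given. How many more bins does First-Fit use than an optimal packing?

0

First-Fit: [4,4,4] [5,4] [5,4] [5,4] → 4 bins.
Total size 39; any packing needs at least ⌈39/12⌉ = 4 bins.
So 4 is already optimal.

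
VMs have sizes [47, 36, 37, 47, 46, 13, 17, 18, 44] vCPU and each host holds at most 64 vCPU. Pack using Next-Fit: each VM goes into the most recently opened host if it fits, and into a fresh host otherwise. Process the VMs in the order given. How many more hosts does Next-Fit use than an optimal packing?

Next-Fit: [47] [36] [37] [47] [46,13] [17,18] [44] → 7 hosts.
6 VMs exceed 32 vCPU (half the capacity), and no two of those can share a host, so at least 6 hosts are needed.
An optimal packing achieves that bound: [47,17] [47,13] [46,18] [44] [37] [36] → 6 hosts.
Excess: 7 − 6 = 1.

1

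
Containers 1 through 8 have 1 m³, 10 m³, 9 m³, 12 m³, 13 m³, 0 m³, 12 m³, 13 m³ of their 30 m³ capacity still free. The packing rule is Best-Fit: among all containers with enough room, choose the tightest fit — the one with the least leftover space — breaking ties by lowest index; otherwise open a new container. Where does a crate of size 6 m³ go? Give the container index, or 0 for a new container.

Containers with room: container 2 (10 m³), container 3 (9 m³), container 4 (12 m³), container 5 (13 m³), container 7 (12 m³), container 8 (13 m³).
Tightest fit is container 3 with 9 m³ free.

3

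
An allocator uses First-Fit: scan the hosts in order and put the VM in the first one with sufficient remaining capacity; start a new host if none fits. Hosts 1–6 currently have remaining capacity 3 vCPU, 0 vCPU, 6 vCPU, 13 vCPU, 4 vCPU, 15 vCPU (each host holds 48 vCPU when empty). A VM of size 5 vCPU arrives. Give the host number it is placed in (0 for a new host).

3

Hosts with room: host 3 (6 vCPU), host 4 (13 vCPU), host 6 (15 vCPU).
The first with room is host 3.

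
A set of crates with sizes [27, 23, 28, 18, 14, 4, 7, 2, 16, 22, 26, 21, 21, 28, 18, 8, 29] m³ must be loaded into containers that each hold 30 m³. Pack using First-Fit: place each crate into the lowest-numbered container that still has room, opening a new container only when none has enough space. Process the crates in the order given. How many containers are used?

12 containers

container 1: place 27 m³, 3 m³ left
container 2: place 23 m³, 7 m³ left
container 3: place 28 m³, 2 m³ left
container 4: place 18 m³, 12 m³ left
container 5: place 14 m³, 16 m³ left
container 2: place 4 m³, 3 m³ left
container 4: place 7 m³, 5 m³ left
container 1: place 2 m³, 1 m³ left
container 5: place 16 m³, 0 m³ left
container 6: place 22 m³, 8 m³ left
container 7: place 26 m³, 4 m³ left
container 8: place 21 m³, 9 m³ left
container 9: place 21 m³, 9 m³ left
container 10: place 28 m³, 2 m³ left
container 11: place 18 m³, 12 m³ left
container 6: place 8 m³, 0 m³ left
container 12: place 29 m³, 1 m³ left
Final containers: [27,2] [23,4] [28] [18,7] [14,16] [22,8] [26] [21] [21] [28] [18] [29].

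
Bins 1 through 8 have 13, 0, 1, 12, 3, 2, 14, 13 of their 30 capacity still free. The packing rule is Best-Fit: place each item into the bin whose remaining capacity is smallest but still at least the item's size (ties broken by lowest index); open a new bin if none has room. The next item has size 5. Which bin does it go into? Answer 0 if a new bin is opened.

Bins with room: bin 1 (13), bin 4 (12), bin 7 (14), bin 8 (13).
Tightest fit is bin 4 with 12 free.

4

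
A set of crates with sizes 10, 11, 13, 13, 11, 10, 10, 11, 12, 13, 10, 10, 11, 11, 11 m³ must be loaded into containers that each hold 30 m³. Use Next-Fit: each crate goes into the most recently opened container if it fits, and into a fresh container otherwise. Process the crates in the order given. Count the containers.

8

Put 10 m³ in container 1; 20 m³ remain.
Put 11 m³ in container 1; 9 m³ remain.
Put 13 m³ in container 2; 17 m³ remain.
Put 13 m³ in container 2; 4 m³ remain.
Put 11 m³ in container 3; 19 m³ remain.
Put 10 m³ in container 3; 9 m³ remain.
Put 10 m³ in container 4; 20 m³ remain.
Put 11 m³ in container 4; 9 m³ remain.
Put 12 m³ in container 5; 18 m³ remain.
Put 13 m³ in container 5; 5 m³ remain.
Put 10 m³ in container 6; 20 m³ remain.
Put 10 m³ in container 6; 10 m³ remain.
Put 11 m³ in container 7; 19 m³ remain.
Put 11 m³ in container 7; 8 m³ remain.
Put 11 m³ in container 8; 19 m³ remain.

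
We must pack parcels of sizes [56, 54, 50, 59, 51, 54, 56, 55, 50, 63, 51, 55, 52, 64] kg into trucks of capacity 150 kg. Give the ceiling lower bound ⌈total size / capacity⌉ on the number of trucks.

6 trucks

Total size = 56 + 54 + 50 + 59 + 51 + 54 + 56 + 55 + 50 + 63 + 51 + 55 + 52 + 64 = 770 kg.
⌈770 / 150⌉ = 6.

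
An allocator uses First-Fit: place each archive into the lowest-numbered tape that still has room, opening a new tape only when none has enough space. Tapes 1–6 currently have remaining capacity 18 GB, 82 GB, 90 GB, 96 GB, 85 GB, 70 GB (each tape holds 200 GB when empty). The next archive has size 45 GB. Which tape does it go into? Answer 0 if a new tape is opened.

Tapes with room: tape 2 (82 GB), tape 3 (90 GB), tape 4 (96 GB), tape 5 (85 GB), tape 6 (70 GB).
The first with room is tape 2.

2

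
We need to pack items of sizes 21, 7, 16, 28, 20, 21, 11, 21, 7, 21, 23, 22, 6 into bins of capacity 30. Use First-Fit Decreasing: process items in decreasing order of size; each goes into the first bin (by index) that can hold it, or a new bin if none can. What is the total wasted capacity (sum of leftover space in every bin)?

46

Sorted descending: 28, 23, 22, 21, 21, 21, 21, 20, 16, 11, 7, 7, 6.
28 → bin 1 (remaining 2)
23 → bin 2 (remaining 7)
22 → bin 3 (remaining 8)
21 → bin 4 (remaining 9)
21 → bin 5 (remaining 9)
21 → bin 6 (remaining 9)
21 → bin 7 (remaining 9)
20 → bin 8 (remaining 10)
16 → bin 9 (remaining 14)
11 → bin 9 (remaining 3)
7 → bin 2 (remaining 0)
7 → bin 3 (remaining 1)
6 → bin 4 (remaining 3)
9 bins × 30 = 270; used 224; unused 46.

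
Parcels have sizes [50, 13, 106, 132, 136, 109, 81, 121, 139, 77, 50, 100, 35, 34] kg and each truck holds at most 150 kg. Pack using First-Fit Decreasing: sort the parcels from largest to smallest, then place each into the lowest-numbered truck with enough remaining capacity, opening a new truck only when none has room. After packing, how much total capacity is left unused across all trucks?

Sorted descending: 139, 136, 132, 121, 109, 106, 100, 81, 77, 50, 50, 35, 34, 13.
truck 1: place 139 kg, 11 kg left
truck 2: place 136 kg, 14 kg left
truck 3: place 132 kg, 18 kg left
truck 4: place 121 kg, 29 kg left
truck 5: place 109 kg, 41 kg left
truck 6: place 106 kg, 44 kg left
truck 7: place 100 kg, 50 kg left
truck 8: place 81 kg, 69 kg left
truck 9: place 77 kg, 73 kg left
truck 7: place 50 kg, 0 kg left
truck 8: place 50 kg, 19 kg left
truck 5: place 35 kg, 6 kg left
truck 6: place 34 kg, 10 kg left
truck 2: place 13 kg, 1 kg left
9 trucks × 150 kg = 1350 kg; used 1183 kg; unused 167 kg.

167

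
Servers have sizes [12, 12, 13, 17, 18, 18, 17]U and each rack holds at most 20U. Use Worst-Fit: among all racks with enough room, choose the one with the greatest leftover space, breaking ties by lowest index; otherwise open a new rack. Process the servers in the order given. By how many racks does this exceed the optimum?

0

Worst-Fit: [12] [12] [13] [17] [18] [18] [17] → 7 racks.
7 servers exceed 10U (half the capacity), and no two of those can share a rack, so at least 7 racks are needed.
So 7 is already optimal.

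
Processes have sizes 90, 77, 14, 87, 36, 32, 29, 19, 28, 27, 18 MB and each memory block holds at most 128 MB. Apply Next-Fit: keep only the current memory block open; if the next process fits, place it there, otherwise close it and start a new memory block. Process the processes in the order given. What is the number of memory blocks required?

5

memory block 1: place 90 MB, 38 MB left
memory block 2: place 77 MB, 51 MB left
memory block 2: place 14 MB, 37 MB left
memory block 3: place 87 MB, 41 MB left
memory block 3: place 36 MB, 5 MB left
memory block 4: place 32 MB, 96 MB left
memory block 4: place 29 MB, 67 MB left
memory block 4: place 19 MB, 48 MB left
memory block 4: place 28 MB, 20 MB left
memory block 5: place 27 MB, 101 MB left
memory block 5: place 18 MB, 83 MB left
Final memory blocks: [90] [77,14] [87,36] [32,29,19,28] [27,18].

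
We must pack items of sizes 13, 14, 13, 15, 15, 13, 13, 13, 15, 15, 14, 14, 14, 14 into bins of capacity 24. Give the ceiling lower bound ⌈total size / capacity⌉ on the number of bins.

9

Total size = 13 + 14 + 13 + 15 + 15 + 13 + 13 + 13 + 15 + 15 + 14 + 14 + 14 + 14 = 195.
⌈195 / 24⌉ = 9.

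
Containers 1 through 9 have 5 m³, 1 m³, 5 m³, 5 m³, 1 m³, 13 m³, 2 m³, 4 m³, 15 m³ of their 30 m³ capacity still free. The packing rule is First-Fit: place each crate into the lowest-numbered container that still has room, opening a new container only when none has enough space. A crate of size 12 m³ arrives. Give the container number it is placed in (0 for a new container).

Containers with room: container 6 (13 m³), container 9 (15 m³).
The first with room is container 6.

6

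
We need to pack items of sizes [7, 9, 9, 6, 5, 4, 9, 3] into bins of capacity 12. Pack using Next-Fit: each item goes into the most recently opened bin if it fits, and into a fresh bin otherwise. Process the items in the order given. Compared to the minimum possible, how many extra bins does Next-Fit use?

Next-Fit: [7] [9] [9] [6,5] [4] [9,3] → 6 bins.
Total size 52; any packing needs at least ⌈52/12⌉ = 5 bins.
An optimal packing achieves that bound: [9,3] [9] [9] [7,5] [6,4] → 5 bins.
Excess: 6 − 5 = 1.

1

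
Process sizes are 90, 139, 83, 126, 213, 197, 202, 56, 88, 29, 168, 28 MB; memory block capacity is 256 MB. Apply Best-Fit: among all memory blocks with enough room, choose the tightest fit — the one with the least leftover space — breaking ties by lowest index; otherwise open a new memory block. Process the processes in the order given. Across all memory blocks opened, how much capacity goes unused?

117

Put 90 MB in memory block 1; 166 MB remain.
Put 139 MB in memory block 1; 27 MB remain.
Put 83 MB in memory block 2; 173 MB remain.
Put 126 MB in memory block 2; 47 MB remain.
Put 213 MB in memory block 3; 43 MB remain.
Put 197 MB in memory block 4; 59 MB remain.
Put 202 MB in memory block 5; 54 MB remain.
Put 56 MB in memory block 4; 3 MB remain.
Put 88 MB in memory block 6; 168 MB remain.
Put 29 MB in memory block 3; 14 MB remain.
Put 168 MB in memory block 6; 0 MB remain.
Put 28 MB in memory block 2; 19 MB remain.
6 memory blocks × 256 MB = 1536 MB; used 1419 MB; unused 117 MB.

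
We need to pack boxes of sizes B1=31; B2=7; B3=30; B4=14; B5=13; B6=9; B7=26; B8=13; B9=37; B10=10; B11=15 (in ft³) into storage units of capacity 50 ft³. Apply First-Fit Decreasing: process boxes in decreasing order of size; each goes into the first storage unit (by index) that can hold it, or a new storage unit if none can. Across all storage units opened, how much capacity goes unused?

Sorted descending: 37, 31, 30, 26, 15, 14, 13, 13, 10, 9, 7.
37 ft³ → storage unit 1 (remaining 13 ft³)
31 ft³ → storage unit 2 (remaining 19 ft³)
30 ft³ → storage unit 3 (remaining 20 ft³)
26 ft³ → storage unit 4 (remaining 24 ft³)
15 ft³ → storage unit 2 (remaining 4 ft³)
14 ft³ → storage unit 3 (remaining 6 ft³)
13 ft³ → storage unit 1 (remaining 0 ft³)
13 ft³ → storage unit 4 (remaining 11 ft³)
10 ft³ → storage unit 4 (remaining 1 ft³)
9 ft³ → storage unit 5 (remaining 41 ft³)
7 ft³ → storage unit 5 (remaining 34 ft³)
5 storage units × 50 ft³ = 250 ft³; used 205 ft³; unused 45 ft³.

45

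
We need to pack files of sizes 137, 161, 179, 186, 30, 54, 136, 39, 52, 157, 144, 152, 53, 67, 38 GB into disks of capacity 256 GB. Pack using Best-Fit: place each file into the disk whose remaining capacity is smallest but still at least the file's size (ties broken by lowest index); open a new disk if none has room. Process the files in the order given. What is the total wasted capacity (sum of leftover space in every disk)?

disk 1: place 137 GB, 119 GB left
disk 2: place 161 GB, 95 GB left
disk 3: place 179 GB, 77 GB left
disk 4: place 186 GB, 70 GB left
disk 4: place 30 GB, 40 GB left
disk 3: place 54 GB, 23 GB left
disk 5: place 136 GB, 120 GB left
disk 4: place 39 GB, 1 GB left
disk 2: place 52 GB, 43 GB left
disk 6: place 157 GB, 99 GB left
disk 7: place 144 GB, 112 GB left
disk 8: place 152 GB, 104 GB left
disk 6: place 53 GB, 46 GB left
disk 8: place 67 GB, 37 GB left
disk 2: place 38 GB, 5 GB left
8 disks × 256 GB = 2048 GB; used 1585 GB; unused 463 GB.

463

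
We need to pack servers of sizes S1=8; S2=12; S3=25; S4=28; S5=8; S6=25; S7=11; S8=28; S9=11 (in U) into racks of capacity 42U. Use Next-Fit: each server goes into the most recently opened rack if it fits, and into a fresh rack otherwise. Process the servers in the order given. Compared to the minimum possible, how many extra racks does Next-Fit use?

Next-Fit: [8,12] [25] [28,8] [25,11] [28,11] → 5 racks.
Total size 156U; any packing needs at least ⌈156/42⌉ = 4 racks.
An optimal packing achieves that bound: [28,12] [28,11] [25,11] [25,8,8] → 4 racks.
Excess: 5 − 4 = 1.

1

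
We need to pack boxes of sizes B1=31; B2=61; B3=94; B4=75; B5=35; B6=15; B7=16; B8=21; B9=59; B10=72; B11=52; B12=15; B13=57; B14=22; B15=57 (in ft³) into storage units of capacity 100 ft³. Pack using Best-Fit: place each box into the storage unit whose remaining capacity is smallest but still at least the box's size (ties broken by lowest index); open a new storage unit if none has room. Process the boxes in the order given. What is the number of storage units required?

Put B1 (31 ft³) in storage unit 1; 69 ft³ remain.
Put B2 (61 ft³) in storage unit 1; 8 ft³ remain.
Put B3 (94 ft³) in storage unit 2; 6 ft³ remain.
Put B4 (75 ft³) in storage unit 3; 25 ft³ remain.
Put B5 (35 ft³) in storage unit 4; 65 ft³ remain.
Put B6 (15 ft³) in storage unit 3; 10 ft³ remain.
Put B7 (16 ft³) in storage unit 4; 49 ft³ remain.
Put B8 (21 ft³) in storage unit 4; 28 ft³ remain.
Put B9 (59 ft³) in storage unit 5; 41 ft³ remain.
Put B10 (72 ft³) in storage unit 6; 28 ft³ remain.
Put B11 (52 ft³) in storage unit 7; 48 ft³ remain.
Put B12 (15 ft³) in storage unit 4; 13 ft³ remain.
Put B13 (57 ft³) in storage unit 8; 43 ft³ remain.
Put B14 (22 ft³) in storage unit 6; 6 ft³ remain.
Put B15 (57 ft³) in storage unit 9; 43 ft³ remain.
Final storage units: [31,61] [94] [75,15] [35,16,21,15] [59] [72,22] [52] [57] [57].

9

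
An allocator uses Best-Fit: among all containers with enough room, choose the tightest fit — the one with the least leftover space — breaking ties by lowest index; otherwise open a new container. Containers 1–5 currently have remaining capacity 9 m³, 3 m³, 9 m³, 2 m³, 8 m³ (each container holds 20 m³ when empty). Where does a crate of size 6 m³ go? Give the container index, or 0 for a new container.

Containers with room: container 1 (9 m³), container 3 (9 m³), container 5 (8 m³).
Tightest fit is container 5 with 8 m³ free.

5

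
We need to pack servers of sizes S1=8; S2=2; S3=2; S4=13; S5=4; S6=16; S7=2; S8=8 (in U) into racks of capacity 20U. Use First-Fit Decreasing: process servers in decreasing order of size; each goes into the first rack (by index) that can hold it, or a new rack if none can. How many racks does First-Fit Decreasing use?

Sorted descending: 16, 13, 8, 8, 4, 2, 2, 2.
Put 16U in rack 1; 4U remain.
Put 13U in rack 2; 7U remain.
Put 8U in rack 3; 12U remain.
Put 8U in rack 3; 4U remain.
Put 4U in rack 1; 0U remain.
Put 2U in rack 2; 5U remain.
Put 2U in rack 2; 3U remain.
Put 2U in rack 2; 1U remain.
Final racks: [16,4] [13,2,2,2] [8,8].

3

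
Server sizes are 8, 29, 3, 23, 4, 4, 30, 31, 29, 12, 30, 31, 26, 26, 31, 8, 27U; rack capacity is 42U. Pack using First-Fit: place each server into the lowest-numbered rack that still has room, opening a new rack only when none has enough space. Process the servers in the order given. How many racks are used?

rack 1: place 8U, 34U left
rack 1: place 29U, 5U left
rack 1: place 3U, 2U left
rack 2: place 23U, 19U left
rack 2: place 4U, 15U left
rack 2: place 4U, 11U left
rack 3: place 30U, 12U left
rack 4: place 31U, 11U left
rack 5: place 29U, 13U left
rack 3: place 12U, 0U left
rack 6: place 30U, 12U left
rack 7: place 31U, 11U left
rack 8: place 26U, 16U left
rack 9: place 26U, 16U left
rack 10: place 31U, 11U left
rack 2: place 8U, 3U left
rack 11: place 27U, 15U left
Final racks: [8,29,3] [23,4,4,8] [30,12] [31] [29] [30] [31] [26] [26] [31] [27].

11 racks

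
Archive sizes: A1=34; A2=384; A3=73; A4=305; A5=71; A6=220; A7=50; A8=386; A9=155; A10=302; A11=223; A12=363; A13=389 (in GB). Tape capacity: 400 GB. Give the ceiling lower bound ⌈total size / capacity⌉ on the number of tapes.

Total size = 34 + 384 + 73 + 305 + 71 + 220 + 50 + 386 + 155 + 302 + 223 + 363 + 389 = 2955 GB.
⌈2955 / 400⌉ = 8.

8 tapes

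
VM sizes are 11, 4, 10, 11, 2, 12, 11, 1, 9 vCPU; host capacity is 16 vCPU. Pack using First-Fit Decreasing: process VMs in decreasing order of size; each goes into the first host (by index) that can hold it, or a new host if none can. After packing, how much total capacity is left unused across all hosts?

25

Sorted descending: 12, 11, 11, 11, 10, 9, 4, 2, 1.
Put 12 vCPU in host 1; 4 vCPU remain.
Put 11 vCPU in host 2; 5 vCPU remain.
Put 11 vCPU in host 3; 5 vCPU remain.
Put 11 vCPU in host 4; 5 vCPU remain.
Put 10 vCPU in host 5; 6 vCPU remain.
Put 9 vCPU in host 6; 7 vCPU remain.
Put 4 vCPU in host 1; 0 vCPU remain.
Put 2 vCPU in host 2; 3 vCPU remain.
Put 1 vCPU in host 2; 2 vCPU remain.
6 hosts × 16 vCPU = 96 vCPU; used 71 vCPU; unused 25 vCPU.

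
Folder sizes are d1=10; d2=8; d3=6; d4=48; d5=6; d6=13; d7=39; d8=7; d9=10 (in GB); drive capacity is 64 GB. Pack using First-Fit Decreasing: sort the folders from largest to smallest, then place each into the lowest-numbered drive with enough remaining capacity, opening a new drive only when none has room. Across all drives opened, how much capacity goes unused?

Sorted descending: 48, 39, 13, 10, 10, 8, 7, 6, 6.
48 GB → drive 1 (remaining 16 GB)
39 GB → drive 2 (remaining 25 GB)
13 GB → drive 1 (remaining 3 GB)
10 GB → drive 2 (remaining 15 GB)
10 GB → drive 2 (remaining 5 GB)
8 GB → drive 3 (remaining 56 GB)
7 GB → drive 3 (remaining 49 GB)
6 GB → drive 3 (remaining 43 GB)
6 GB → drive 3 (remaining 37 GB)
3 drives × 64 GB = 192 GB; used 147 GB; unused 45 GB.

45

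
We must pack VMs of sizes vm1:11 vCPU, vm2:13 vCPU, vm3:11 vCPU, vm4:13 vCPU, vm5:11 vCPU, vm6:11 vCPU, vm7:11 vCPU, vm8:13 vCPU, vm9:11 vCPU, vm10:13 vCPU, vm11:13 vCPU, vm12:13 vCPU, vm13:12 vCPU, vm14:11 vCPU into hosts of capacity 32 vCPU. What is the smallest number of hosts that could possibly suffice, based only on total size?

6

Total size = 11 + 13 + 11 + 13 + 11 + 11 + 11 + 13 + 11 + 13 + 13 + 13 + 12 + 11 = 167 vCPU.
⌈167 / 32⌉ = 6.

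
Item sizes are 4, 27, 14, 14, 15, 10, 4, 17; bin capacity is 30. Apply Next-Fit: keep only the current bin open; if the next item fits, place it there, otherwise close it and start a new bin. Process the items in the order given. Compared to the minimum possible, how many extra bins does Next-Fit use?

Next-Fit: [4] [27] [14,14] [15,10,4] [17] → 5 bins.
Total size 105; any packing needs at least ⌈105/30⌉ = 4 bins.
An optimal packing achieves that bound: [27] [17,10] [15,14] [14,4,4] → 4 bins.
Excess: 5 − 4 = 1.

1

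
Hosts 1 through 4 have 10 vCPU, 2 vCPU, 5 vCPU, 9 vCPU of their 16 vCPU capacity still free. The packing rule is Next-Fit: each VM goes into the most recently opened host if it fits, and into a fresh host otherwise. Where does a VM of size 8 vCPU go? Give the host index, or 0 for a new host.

4

Next-Fit only looks at host 4, which has 9 vCPU free.
8 vCPU fits there.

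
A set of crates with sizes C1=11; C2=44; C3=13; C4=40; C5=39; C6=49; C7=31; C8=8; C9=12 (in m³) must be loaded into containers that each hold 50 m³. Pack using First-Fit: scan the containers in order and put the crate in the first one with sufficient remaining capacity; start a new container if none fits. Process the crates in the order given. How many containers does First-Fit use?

C1 (11 m³) → container 1 (remaining 39 m³)
C2 (44 m³) → container 2 (remaining 6 m³)
C3 (13 m³) → container 1 (remaining 26 m³)
C4 (40 m³) → container 3 (remaining 10 m³)
C5 (39 m³) → container 4 (remaining 11 m³)
C6 (49 m³) → container 5 (remaining 1 m³)
C7 (31 m³) → container 6 (remaining 19 m³)
C8 (8 m³) → container 1 (remaining 18 m³)
C9 (12 m³) → container 1 (remaining 6 m³)

6 containers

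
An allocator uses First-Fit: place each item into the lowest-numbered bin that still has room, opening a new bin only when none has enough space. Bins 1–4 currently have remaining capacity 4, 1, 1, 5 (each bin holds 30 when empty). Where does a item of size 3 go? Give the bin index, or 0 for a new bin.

Bins with room: bin 1 (4), bin 4 (5).
The first with room is bin 1.

1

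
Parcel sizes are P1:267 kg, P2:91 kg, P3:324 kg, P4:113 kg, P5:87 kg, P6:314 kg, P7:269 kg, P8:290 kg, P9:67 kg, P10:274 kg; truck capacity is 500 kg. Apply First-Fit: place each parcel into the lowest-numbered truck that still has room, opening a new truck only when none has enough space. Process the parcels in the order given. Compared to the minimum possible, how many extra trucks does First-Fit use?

0

First-Fit: [267,91,113] [324,87,67] [314] [269] [290] [274] → 6 trucks.
6 parcels exceed 250 kg (half the capacity), and no two of those can share a truck, so at least 6 trucks are needed.
So 6 is already optimal.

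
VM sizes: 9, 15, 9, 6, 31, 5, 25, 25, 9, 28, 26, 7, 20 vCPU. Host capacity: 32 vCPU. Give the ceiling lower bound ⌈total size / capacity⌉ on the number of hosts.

Total size = 9 + 15 + 9 + 6 + 31 + 5 + 25 + 25 + 9 + 28 + 26 + 7 + 20 = 215 vCPU.
⌈215 / 32⌉ = 7.

7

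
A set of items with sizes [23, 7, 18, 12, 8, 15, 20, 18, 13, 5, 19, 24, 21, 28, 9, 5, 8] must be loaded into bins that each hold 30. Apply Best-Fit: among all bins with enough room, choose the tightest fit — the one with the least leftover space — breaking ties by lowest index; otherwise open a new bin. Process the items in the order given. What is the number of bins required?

10

bin 1: place 23, 7 left
bin 1: place 7, 0 left
bin 2: place 18, 12 left
bin 2: place 12, 0 left
bin 3: place 8, 22 left
bin 3: place 15, 7 left
bin 4: place 20, 10 left
bin 5: place 18, 12 left
bin 6: place 13, 17 left
bin 3: place 5, 2 left
bin 7: place 19, 11 left
bin 8: place 24, 6 left
bin 9: place 21, 9 left
bin 10: place 28, 2 left
bin 9: place 9, 0 left
bin 8: place 5, 1 left
bin 4: place 8, 2 left
Final bins: [23,7] [18,12] [8,15,5] [20,8] [18] [13] [19] [24,5] [21,9] [28].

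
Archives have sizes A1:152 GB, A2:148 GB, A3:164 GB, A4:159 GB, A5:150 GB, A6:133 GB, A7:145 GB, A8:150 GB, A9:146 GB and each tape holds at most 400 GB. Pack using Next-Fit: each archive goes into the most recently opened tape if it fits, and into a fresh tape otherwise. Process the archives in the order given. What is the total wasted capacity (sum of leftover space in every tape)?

tape 1: place A1 (152 GB), 248 GB left
tape 1: place A2 (148 GB), 100 GB left
tape 2: place A3 (164 GB), 236 GB left
tape 2: place A4 (159 GB), 77 GB left
tape 3: place A5 (150 GB), 250 GB left
tape 3: place A6 (133 GB), 117 GB left
tape 4: place A7 (145 GB), 255 GB left
tape 4: place A8 (150 GB), 105 GB left
tape 5: place A9 (146 GB), 254 GB left
5 tapes × 400 GB = 2000 GB; used 1347 GB; unused 653 GB.

653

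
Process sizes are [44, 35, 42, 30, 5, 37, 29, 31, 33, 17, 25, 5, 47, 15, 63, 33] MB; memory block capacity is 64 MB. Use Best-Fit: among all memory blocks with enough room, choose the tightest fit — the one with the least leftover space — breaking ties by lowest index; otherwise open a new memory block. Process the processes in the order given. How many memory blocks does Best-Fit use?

44 MB → memory block 1 (remaining 20 MB)
35 MB → memory block 2 (remaining 29 MB)
42 MB → memory block 3 (remaining 22 MB)
30 MB → memory block 4 (remaining 34 MB)
5 MB → memory block 1 (remaining 15 MB)
37 MB → memory block 5 (remaining 27 MB)
29 MB → memory block 2 (remaining 0 MB)
31 MB → memory block 4 (remaining 3 MB)
33 MB → memory block 6 (remaining 31 MB)
17 MB → memory block 3 (remaining 5 MB)
25 MB → memory block 5 (remaining 2 MB)
5 MB → memory block 3 (remaining 0 MB)
47 MB → memory block 7 (remaining 17 MB)
15 MB → memory block 1 (remaining 0 MB)
63 MB → memory block 8 (remaining 1 MB)
33 MB → memory block 9 (remaining 31 MB)
Final memory blocks: [44,5,15] [35,29] [42,17,5] [30,31] [37,25] [33] [47] [63] [33].

9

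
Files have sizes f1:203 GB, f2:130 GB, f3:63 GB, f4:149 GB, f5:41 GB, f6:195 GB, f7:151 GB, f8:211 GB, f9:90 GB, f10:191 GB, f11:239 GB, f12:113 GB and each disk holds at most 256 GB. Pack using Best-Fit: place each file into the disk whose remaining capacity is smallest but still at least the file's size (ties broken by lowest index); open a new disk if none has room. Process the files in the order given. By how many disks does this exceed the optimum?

1

Best-Fit: [203,41] [130,63] [149] [195] [151,90] [211] [191] [239] [113] → 9 disks.
8 files exceed 128 GB (half the capacity), and no two of those can share a disk, so at least 8 disks are needed.
An optimal packing achieves that bound: [239] [211,41] [203] [195] [191,63] [151,90] [149] [130,113] → 8 disks.
Excess: 9 − 8 = 1.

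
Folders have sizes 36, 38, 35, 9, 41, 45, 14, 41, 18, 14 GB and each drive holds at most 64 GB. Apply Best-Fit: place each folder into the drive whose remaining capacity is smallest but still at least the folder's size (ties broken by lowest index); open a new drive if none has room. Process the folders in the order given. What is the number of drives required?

6 drives

drive 1: place 36 GB, 28 GB left
drive 2: place 38 GB, 26 GB left
drive 3: place 35 GB, 29 GB left
drive 2: place 9 GB, 17 GB left
drive 4: place 41 GB, 23 GB left
drive 5: place 45 GB, 19 GB left
drive 2: place 14 GB, 3 GB left
drive 6: place 41 GB, 23 GB left
drive 5: place 18 GB, 1 GB left
drive 4: place 14 GB, 9 GB left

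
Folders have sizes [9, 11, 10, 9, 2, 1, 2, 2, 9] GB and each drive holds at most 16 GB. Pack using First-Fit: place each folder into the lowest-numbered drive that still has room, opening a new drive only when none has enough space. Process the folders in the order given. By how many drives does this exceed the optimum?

0

First-Fit: [9,2,1,2,2] [11] [10] [9] [9] → 5 drives.
5 folders exceed 8 GB (half the capacity), and no two of those can share a drive, so at least 5 drives are needed.
So 5 is already optimal.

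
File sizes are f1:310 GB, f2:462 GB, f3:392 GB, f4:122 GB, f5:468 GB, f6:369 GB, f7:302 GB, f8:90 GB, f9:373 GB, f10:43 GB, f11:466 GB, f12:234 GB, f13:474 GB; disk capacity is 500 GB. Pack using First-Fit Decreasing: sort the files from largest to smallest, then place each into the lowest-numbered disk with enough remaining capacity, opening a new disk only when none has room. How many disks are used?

Sorted descending: 474, 468, 466, 462, 392, 373, 369, 310, 302, 234, 122, 90, 43.
disk 1: place 474 GB, 26 GB left
disk 2: place 468 GB, 32 GB left
disk 3: place 466 GB, 34 GB left
disk 4: place 462 GB, 38 GB left
disk 5: place 392 GB, 108 GB left
disk 6: place 373 GB, 127 GB left
disk 7: place 369 GB, 131 GB left
disk 8: place 310 GB, 190 GB left
disk 9: place 302 GB, 198 GB left
disk 10: place 234 GB, 266 GB left
disk 6: place 122 GB, 5 GB left
disk 5: place 90 GB, 18 GB left
disk 7: place 43 GB, 88 GB left
Final disks: [474] [468] [466] [462] [392,90] [373,122] [369,43] [310] [302] [234].

10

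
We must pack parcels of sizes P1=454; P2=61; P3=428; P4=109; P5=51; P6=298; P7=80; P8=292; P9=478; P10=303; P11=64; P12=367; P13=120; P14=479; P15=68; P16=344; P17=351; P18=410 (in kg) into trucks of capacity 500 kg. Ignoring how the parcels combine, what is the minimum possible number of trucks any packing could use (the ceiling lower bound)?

Total size = 454 + 61 + 428 + 109 + 51 + 298 + 80 + 292 + 478 + 303 + 64 + 367 + 120 + 479 + 68 + 344 + 351 + 410 = 4757 kg.
⌈4757 / 500⌉ = 10.

10 trucks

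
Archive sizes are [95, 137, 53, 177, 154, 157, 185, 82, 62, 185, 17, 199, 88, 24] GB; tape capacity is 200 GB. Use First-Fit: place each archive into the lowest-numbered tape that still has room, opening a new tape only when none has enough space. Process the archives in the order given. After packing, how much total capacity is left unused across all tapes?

95 GB → tape 1 (remaining 105 GB)
137 GB → tape 2 (remaining 63 GB)
53 GB → tape 1 (remaining 52 GB)
177 GB → tape 3 (remaining 23 GB)
154 GB → tape 4 (remaining 46 GB)
157 GB → tape 5 (remaining 43 GB)
185 GB → tape 6 (remaining 15 GB)
82 GB → tape 7 (remaining 118 GB)
62 GB → tape 2 (remaining 1 GB)
185 GB → tape 8 (remaining 15 GB)
17 GB → tape 1 (remaining 35 GB)
199 GB → tape 9 (remaining 1 GB)
88 GB → tape 7 (remaining 30 GB)
24 GB → tape 1 (remaining 11 GB)
9 tapes × 200 GB = 1800 GB; used 1615 GB; unused 185 GB.

185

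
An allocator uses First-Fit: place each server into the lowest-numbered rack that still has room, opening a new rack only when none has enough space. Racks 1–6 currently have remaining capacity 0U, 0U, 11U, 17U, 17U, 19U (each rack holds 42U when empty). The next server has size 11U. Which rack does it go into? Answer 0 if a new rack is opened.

Racks with room: rack 3 (11U), rack 4 (17U), rack 5 (17U), rack 6 (19U).
The first with room is rack 3.

3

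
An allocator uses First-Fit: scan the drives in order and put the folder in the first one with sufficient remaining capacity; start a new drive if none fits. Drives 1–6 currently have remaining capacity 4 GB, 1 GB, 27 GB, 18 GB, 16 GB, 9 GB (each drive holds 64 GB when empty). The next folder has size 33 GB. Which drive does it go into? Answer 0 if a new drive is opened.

No drive has ≥ 33 GB free, so a new drive is opened.

0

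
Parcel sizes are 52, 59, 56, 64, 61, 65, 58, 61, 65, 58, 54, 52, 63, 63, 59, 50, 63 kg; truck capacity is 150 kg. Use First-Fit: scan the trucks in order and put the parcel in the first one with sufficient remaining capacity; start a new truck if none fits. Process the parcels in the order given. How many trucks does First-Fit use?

9

Put 52 kg in truck 1; 98 kg remain.
Put 59 kg in truck 1; 39 kg remain.
Put 56 kg in truck 2; 94 kg remain.
Put 64 kg in truck 2; 30 kg remain.
Put 61 kg in truck 3; 89 kg remain.
Put 65 kg in truck 3; 24 kg remain.
Put 58 kg in truck 4; 92 kg remain.
Put 61 kg in truck 4; 31 kg remain.
Put 65 kg in truck 5; 85 kg remain.
Put 58 kg in truck 5; 27 kg remain.
Put 54 kg in truck 6; 96 kg remain.
Put 52 kg in truck 6; 44 kg remain.
Put 63 kg in truck 7; 87 kg remain.
Put 63 kg in truck 7; 24 kg remain.
Put 59 kg in truck 8; 91 kg remain.
Put 50 kg in truck 8; 41 kg remain.
Put 63 kg in truck 9; 87 kg remain.
Final trucks: [52,59] [56,64] [61,65] [58,61] [65,58] [54,52] [63,63] [59,50] [63].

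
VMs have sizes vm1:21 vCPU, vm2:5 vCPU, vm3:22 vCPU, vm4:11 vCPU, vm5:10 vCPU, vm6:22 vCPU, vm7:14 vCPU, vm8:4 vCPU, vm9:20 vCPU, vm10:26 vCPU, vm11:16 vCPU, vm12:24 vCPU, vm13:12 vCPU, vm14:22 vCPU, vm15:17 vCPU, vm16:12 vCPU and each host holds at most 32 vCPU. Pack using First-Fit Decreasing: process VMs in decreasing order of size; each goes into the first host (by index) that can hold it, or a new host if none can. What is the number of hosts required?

9

Sorted descending: 26, 24, 22, 22, 22, 21, 20, 17, 16, 14, 12, 12, 11, 10, 5, 4.
26 vCPU → host 1 (remaining 6 vCPU)
24 vCPU → host 2 (remaining 8 vCPU)
22 vCPU → host 3 (remaining 10 vCPU)
22 vCPU → host 4 (remaining 10 vCPU)
22 vCPU → host 5 (remaining 10 vCPU)
21 vCPU → host 6 (remaining 11 vCPU)
20 vCPU → host 7 (remaining 12 vCPU)
17 vCPU → host 8 (remaining 15 vCPU)
16 vCPU → host 9 (remaining 16 vCPU)
14 vCPU → host 8 (remaining 1 vCPU)
12 vCPU → host 7 (remaining 0 vCPU)
12 vCPU → host 9 (remaining 4 vCPU)
11 vCPU → host 6 (remaining 0 vCPU)
10 vCPU → host 3 (remaining 0 vCPU)
5 vCPU → host 1 (remaining 1 vCPU)
4 vCPU → host 2 (remaining 4 vCPU)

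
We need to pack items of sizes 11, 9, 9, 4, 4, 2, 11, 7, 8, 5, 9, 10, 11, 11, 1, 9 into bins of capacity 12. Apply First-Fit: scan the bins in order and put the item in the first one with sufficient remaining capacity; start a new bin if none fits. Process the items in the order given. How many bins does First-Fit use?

bin 1: place 11, 1 left
bin 2: place 9, 3 left
bin 3: place 9, 3 left
bin 4: place 4, 8 left
bin 4: place 4, 4 left
bin 2: place 2, 1 left
bin 5: place 11, 1 left
bin 6: place 7, 5 left
bin 7: place 8, 4 left
bin 6: place 5, 0 left
bin 8: place 9, 3 left
bin 9: place 10, 2 left
bin 10: place 11, 1 left
bin 11: place 11, 1 left
bin 1: place 1, 0 left
bin 12: place 9, 3 left
Final bins: [11,1] [9,2] [9] [4,4] [11] [7,5] [8] [9] [10] [11] [11] [9].

12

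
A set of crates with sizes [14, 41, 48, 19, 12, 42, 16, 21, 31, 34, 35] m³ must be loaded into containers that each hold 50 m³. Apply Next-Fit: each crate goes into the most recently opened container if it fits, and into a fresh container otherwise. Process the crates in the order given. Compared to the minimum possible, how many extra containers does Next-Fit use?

Next-Fit: [14] [41] [48] [19,12] [42] [16,21] [31] [34] [35] → 9 containers.
Total size 313 m³; any packing needs at least ⌈313/50⌉ = 7 containers.
An optimal packing achieves that bound: [48] [42] [41] [35,14] [34,16] [31,19] [21,12] → 7 containers.
Excess: 9 − 7 = 2.

2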